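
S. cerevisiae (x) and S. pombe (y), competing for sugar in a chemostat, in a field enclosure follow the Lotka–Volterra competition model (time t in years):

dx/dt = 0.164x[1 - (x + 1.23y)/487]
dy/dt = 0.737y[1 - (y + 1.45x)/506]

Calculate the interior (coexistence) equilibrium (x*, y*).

x* ≈ 173, y* ≈ 255

Setting both brackets to zero gives the nullclines x + 1.23y = 487 and 1.45x + y = 506.
Substituting y = 506 - 1.45x into the first: x(1 - 1.23·1.45) = 487 - 1.23·506.
So x* = -135/-0.783 = 173, and then y* = 506 - 1.45·173 = 255.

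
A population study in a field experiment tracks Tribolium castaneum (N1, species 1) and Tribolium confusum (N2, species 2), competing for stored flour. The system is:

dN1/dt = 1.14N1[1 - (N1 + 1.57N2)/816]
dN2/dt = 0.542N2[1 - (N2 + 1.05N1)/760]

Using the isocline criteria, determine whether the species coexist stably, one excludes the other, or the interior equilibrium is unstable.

unstable coexistence (outcome depends on initial conditions)

Compare the nullcline intercepts: K1/α12 = 816/1.57 = 520 < K2 = 760; K2/α21 = 760/1.05 = 724 < K1 = 816.
Since both are reversed, neither can invade when rare; the interior point is a saddle.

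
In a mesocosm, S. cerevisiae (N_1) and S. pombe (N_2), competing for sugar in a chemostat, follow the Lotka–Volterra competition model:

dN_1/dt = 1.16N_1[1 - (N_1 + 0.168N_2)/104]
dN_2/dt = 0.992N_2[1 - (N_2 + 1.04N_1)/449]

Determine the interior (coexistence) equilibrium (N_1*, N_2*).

Setting both brackets to zero gives the nullclines N_1 + 0.168N_2 = 104 and 1.04N_1 + N_2 = 449.
Substituting N_2 = 449 - 1.04N_1 into the first: N_1(1 - 0.168·1.04) = 104 - 0.168·449.
So N_1* = 28.6/0.825 = 34.6, and then N_2* = 449 - 1.04·34.6 = 413.

N_1* ≈ 34.6, N_2* ≈ 413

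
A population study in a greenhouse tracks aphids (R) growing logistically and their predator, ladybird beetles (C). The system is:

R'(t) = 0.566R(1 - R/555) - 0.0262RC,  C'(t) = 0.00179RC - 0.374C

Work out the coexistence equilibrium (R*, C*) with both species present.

R* ≈ 209, C* ≈ 13.5

From dC/dt = 0 with C > 0: 0.00179R* = 0.374, so R* = 209.
Substitute into dR/dt = 0: 0.566(1 - 209/555) = 0.0262C*.
The bracket is 0.624, giving C* = 0.353/0.0262 = 13.5.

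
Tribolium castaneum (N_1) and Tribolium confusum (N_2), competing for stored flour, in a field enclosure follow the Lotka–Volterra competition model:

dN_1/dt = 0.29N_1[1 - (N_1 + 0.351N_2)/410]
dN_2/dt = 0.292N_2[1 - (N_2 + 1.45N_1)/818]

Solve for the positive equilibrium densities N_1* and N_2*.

Setting both brackets to zero gives the nullclines N_1 + 0.351N_2 = 410 and 1.45N_1 + N_2 = 818.
Substituting N_2 = 818 - 1.45N_1 into the first: N_1(1 - 0.351·1.45) = 410 - 0.351·818.
So N_1* = 123/0.491 = 250, and then N_2* = 818 - 1.45·250 = 455.

N_1* ≈ 250, N_2* ≈ 455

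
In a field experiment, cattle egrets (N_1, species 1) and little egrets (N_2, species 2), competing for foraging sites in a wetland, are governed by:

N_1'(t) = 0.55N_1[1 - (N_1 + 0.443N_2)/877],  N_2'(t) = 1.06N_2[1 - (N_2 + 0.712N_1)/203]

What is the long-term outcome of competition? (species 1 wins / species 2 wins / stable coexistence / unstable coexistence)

Compare the nullcline intercepts: K1/α12 = 877/0.443 = 1980 > K2 = 203; K2/α21 = 203/0.712 = 285 < K1 = 877.
Since the inequalities point opposite ways, species 1 can invade but species 2 cannot.

species 1 excludes species 2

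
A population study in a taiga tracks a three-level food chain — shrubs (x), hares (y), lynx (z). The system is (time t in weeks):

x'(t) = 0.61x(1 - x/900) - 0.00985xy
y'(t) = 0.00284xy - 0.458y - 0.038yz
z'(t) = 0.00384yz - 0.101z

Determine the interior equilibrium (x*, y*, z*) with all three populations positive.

From dz/dt = 0: 0.00384y* = 0.101, so y* = 26.3.
From dx/dt = 0: 0.61(1 - x*/900) = 0.00985·26.3, giving x* = 900·(1 - 0.425) = 518.
From dy/dt = 0: 0.00284·518 - 0.458 = 0.038z*, so z* = 1.01/0.038 = 26.6.

x* ≈ 518, y* ≈ 26.3, z* ≈ 26.6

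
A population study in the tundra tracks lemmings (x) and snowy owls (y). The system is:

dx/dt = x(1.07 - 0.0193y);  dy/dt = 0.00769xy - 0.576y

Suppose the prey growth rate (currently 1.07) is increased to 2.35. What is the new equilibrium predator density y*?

y* ≈ 122

At the interior fixed point, setting dx/dt = 0 with x > 0 fixes y* = (prey growth rate)/(xy coefficient) — independent of the other coefficients.
With the change, y* = 2.35/0.0193 = 122; it rises from 55.4.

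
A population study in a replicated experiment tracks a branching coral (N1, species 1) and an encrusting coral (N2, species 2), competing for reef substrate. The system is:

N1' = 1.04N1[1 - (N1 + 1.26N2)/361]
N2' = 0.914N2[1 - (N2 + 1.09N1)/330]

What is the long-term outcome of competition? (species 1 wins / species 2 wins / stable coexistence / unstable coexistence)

unstable coexistence (outcome depends on initial conditions)

Compare the nullcline intercepts: K1/α12 = 361/1.26 = 287 < K2 = 330; K2/α21 = 330/1.09 = 303 < K1 = 361.
Since both are reversed, neither can invade when rare; the interior point is a saddle.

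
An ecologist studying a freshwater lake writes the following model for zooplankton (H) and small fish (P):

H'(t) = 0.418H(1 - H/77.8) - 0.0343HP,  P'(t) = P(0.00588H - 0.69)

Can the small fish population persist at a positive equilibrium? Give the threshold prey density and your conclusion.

Threshold H = 117; K < 117, so no, the predator goes extinct.

The predator equation gives dP/dt > 0 only when H > 0.69/0.00588 = 117.
Without the predator, H → K = 77.8. Since 77.8 < 117, the predator cannot invade.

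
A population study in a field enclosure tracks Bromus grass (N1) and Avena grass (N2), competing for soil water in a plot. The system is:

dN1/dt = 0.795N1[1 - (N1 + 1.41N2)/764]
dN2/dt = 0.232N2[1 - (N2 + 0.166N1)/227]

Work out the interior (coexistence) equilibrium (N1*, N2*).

Setting both brackets to zero gives the nullclines N1 + 1.41N2 = 764 and 0.166N1 + N2 = 227.
Substituting N2 = 227 - 0.166N1 into the first: N1(1 - 1.41·0.166) = 764 - 1.41·227.
So N1* = 444/0.766 = 580, and then N2* = 227 - 0.166·580 = 131.

N1* ≈ 580, N2* ≈ 131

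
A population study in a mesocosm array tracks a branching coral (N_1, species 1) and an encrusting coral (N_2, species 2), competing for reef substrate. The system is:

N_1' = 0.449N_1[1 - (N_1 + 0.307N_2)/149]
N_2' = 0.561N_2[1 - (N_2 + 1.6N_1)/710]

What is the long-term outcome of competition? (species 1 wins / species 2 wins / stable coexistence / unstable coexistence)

species 2 excludes species 1

Compare the nullcline intercepts: K1/α12 = 149/0.307 = 485 < K2 = 710; K2/α21 = 710/1.6 = 444 > K1 = 149.
Since the inequalities point opposite ways, species 2 can invade but species 1 cannot.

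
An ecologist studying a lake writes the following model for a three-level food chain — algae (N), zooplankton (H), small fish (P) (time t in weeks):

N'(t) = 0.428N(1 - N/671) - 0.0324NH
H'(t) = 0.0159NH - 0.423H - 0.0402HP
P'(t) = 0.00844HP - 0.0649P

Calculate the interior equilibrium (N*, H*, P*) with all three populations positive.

N* ≈ 280, H* ≈ 7.69, P* ≈ 100

From dP/dt = 0: 0.00844H* = 0.0649, so H* = 7.69.
From dN/dt = 0: 0.428(1 - N*/671) = 0.0324·7.69, giving N* = 671·(1 - 0.582) = 280.
From dH/dt = 0: 0.0159·280 - 0.423 = 0.0402P*, so P* = 4.04/0.0402 = 100.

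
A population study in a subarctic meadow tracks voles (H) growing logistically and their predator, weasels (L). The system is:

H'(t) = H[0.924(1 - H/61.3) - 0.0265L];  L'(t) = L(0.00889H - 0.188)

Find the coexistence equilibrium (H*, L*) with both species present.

H* ≈ 21.1, L* ≈ 22.8

From dL/dt = 0 with L > 0: 0.00889H* = 0.188, so H* = 21.1.
Substitute into dH/dt = 0: 0.924(1 - 21.1/61.3) = 0.0265L*.
The bracket is 0.655, giving L* = 0.605/0.0265 = 22.8.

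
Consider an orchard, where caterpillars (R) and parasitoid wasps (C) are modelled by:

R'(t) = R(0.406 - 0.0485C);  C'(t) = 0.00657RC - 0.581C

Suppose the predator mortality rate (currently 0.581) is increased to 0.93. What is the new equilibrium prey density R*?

R* ≈ 142

At the interior fixed point, setting dC/dt = 0 with C > 0 fixes R* = (predator death rate)/(RC coefficient) — independent of the other coefficients.
With the change, R* = 0.93/0.00657 = 142; it rises from 88.4.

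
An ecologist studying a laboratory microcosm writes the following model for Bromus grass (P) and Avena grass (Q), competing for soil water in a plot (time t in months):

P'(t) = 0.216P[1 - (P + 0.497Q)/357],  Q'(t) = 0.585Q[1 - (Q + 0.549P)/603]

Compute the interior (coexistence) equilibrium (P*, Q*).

Setting both brackets to zero gives the nullclines P + 0.497Q = 357 and 0.549P + Q = 603.
Substituting Q = 603 - 0.549P into the first: P(1 - 0.497·0.549) = 357 - 0.497·603.
So P* = 57.3/0.727 = 78.8, and then Q* = 603 - 0.549·78.8 = 560.

P* ≈ 78.8, Q* ≈ 560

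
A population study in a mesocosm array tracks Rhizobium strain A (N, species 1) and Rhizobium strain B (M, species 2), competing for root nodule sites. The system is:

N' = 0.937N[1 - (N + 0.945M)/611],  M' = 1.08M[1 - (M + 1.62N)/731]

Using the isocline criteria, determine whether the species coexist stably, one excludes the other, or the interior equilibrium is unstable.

unstable coexistence (outcome depends on initial conditions)

Compare the nullcline intercepts: K1/α12 = 611/0.945 = 647 < K2 = 731; K2/α21 = 731/1.62 = 451 < K1 = 611.
Since both are reversed, neither can invade when rare; the interior point is a saddle.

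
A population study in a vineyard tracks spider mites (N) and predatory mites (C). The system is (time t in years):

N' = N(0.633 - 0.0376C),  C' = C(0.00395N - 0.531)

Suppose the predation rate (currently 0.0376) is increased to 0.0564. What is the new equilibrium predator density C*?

C* ≈ 11.2

At the interior fixed point, setting dN/dt = 0 with N > 0 fixes C* = (prey growth rate)/(NC coefficient) — independent of the other coefficients.
With the change, C* = 0.633/0.0564 = 11.2; it falls from 16.8.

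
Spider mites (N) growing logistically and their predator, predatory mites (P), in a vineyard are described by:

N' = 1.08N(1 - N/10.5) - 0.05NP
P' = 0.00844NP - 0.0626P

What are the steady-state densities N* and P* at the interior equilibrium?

N* ≈ 7.42, P* ≈ 6.34

From dP/dt = 0 with P > 0: 0.00844N* = 0.0626, so N* = 7.42.
Substitute into dN/dt = 0: 1.08(1 - 7.42/10.5) = 0.05P*.
The bracket is 0.294, giving P* = 0.317/0.05 = 6.34.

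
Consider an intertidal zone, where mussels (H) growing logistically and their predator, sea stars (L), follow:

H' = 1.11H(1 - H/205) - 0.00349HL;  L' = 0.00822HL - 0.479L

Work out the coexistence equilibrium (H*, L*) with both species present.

From dL/dt = 0 with L > 0: 0.00822H* = 0.479, so H* = 58.3.
Substitute into dH/dt = 0: 1.11(1 - 58.3/205) = 0.00349L*.
The bracket is 0.716, giving L* = 0.794/0.00349 = 228.

H* ≈ 58.3, L* ≈ 228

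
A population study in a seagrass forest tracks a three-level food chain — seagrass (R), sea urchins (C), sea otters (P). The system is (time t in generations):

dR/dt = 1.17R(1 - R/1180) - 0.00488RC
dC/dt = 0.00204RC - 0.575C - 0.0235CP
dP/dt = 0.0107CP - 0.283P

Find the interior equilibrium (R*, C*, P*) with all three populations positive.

From dP/dt = 0: 0.0107C* = 0.283, so C* = 26.4.
From dR/dt = 0: 1.17(1 - R*/1180) = 0.00488·26.4, giving R* = 1180·(1 - 0.11) = 1050.
From dC/dt = 0: 0.00204·1050 - 0.575 = 0.0235P*, so P* = 1.57/0.0235 = 66.7.

R* ≈ 1050, C* ≈ 26.4, P* ≈ 66.7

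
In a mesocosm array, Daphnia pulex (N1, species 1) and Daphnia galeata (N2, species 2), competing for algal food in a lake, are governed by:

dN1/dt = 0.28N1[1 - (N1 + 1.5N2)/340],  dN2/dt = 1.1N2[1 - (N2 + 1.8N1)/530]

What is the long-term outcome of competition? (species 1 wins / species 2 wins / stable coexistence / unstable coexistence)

Compare the nullcline intercepts: K1/α12 = 340/1.5 = 227 < K2 = 530; K2/α21 = 530/1.8 = 294 < K1 = 340.
Since both are reversed, neither can invade when rare; the interior point is a saddle.

unstable coexistence (outcome depends on initial conditions)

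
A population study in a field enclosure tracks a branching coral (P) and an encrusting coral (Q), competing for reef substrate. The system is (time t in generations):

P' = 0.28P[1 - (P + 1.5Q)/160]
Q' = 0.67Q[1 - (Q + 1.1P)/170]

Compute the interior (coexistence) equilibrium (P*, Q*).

P* ≈ 146, Q* ≈ 9.23

Setting both brackets to zero gives the nullclines P + 1.5Q = 160 and 1.1P + Q = 170.
Substituting Q = 170 - 1.1P into the first: P(1 - 1.5·1.1) = 160 - 1.5·170.
So P* = -95/-0.65 = 146, and then Q* = 170 - 1.1·146 = 9.23.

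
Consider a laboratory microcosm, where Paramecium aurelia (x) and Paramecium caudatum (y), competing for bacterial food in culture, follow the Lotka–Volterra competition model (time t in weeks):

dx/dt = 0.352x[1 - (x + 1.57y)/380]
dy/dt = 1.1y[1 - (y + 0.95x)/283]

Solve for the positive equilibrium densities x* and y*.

x* ≈ 131, y* ≈ 159

Setting both brackets to zero gives the nullclines x + 1.57y = 380 and 0.95x + y = 283.
Substituting y = 283 - 0.95x into the first: x(1 - 1.57·0.95) = 380 - 1.57·283.
So x* = -64.3/-0.492 = 131, and then y* = 283 - 0.95·131 = 159.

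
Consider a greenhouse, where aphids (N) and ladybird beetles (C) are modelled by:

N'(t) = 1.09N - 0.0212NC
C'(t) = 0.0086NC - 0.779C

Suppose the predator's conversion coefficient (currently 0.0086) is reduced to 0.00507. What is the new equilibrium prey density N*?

At the interior fixed point, setting dC/dt = 0 with C > 0 fixes N* = (predator death rate)/(NC coefficient) — independent of the other coefficients.
With the change, N* = 0.779/0.00507 = 154; it rises from 90.6.

N* ≈ 154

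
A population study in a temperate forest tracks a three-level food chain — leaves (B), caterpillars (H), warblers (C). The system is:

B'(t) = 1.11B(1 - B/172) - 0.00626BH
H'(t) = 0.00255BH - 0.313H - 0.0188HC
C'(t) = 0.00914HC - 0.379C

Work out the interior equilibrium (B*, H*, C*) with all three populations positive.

B* ≈ 132, H* ≈ 41.5, C* ≈ 1.23

From dC/dt = 0: 0.00914H* = 0.379, so H* = 41.5.
From dB/dt = 0: 1.11(1 - B*/172) = 0.00626·41.5, giving B* = 172·(1 - 0.234) = 132.
From dH/dt = 0: 0.00255·132 - 0.313 = 0.0188C*, so C* = 0.023/0.0188 = 1.23.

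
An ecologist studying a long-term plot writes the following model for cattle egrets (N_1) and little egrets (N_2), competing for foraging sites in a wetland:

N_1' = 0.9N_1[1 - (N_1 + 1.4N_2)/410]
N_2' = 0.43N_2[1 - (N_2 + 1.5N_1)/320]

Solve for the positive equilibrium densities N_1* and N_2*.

Setting both brackets to zero gives the nullclines N_1 + 1.4N_2 = 410 and 1.5N_1 + N_2 = 320.
Substituting N_2 = 320 - 1.5N_1 into the first: N_1(1 - 1.4·1.5) = 410 - 1.4·320.
So N_1* = -38/-1.1 = 34.5, and then N_2* = 320 - 1.5·34.5 = 268.

N_1* ≈ 34.5, N_2* ≈ 268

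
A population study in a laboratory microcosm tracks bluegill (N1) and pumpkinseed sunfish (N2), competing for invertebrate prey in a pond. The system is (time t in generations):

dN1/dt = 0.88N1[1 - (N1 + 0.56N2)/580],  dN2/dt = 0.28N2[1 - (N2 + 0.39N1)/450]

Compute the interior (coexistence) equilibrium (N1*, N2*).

N1* ≈ 420, N2* ≈ 286

Setting both brackets to zero gives the nullclines N1 + 0.56N2 = 580 and 0.39N1 + N2 = 450.
Substituting N2 = 450 - 0.39N1 into the first: N1(1 - 0.56·0.39) = 580 - 0.56·450.
So N1* = 328/0.782 = 420, and then N2* = 450 - 0.39·420 = 286.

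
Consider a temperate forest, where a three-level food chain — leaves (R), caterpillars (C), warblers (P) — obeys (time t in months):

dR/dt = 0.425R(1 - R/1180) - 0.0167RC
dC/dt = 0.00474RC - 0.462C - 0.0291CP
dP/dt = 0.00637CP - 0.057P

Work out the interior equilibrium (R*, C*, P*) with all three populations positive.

From dP/dt = 0: 0.00637C* = 0.057, so C* = 8.95.
From dR/dt = 0: 0.425(1 - R*/1180) = 0.0167·8.95, giving R* = 1180·(1 - 0.352) = 765.
From dC/dt = 0: 0.00474·765 - 0.462 = 0.0291P*, so P* = 3.16/0.0291 = 109.

R* ≈ 765, C* ≈ 8.95, P* ≈ 109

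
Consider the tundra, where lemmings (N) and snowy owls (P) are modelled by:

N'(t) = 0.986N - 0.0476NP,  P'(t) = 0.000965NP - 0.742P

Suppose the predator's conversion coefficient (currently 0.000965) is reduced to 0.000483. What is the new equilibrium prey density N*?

At the interior fixed point, setting dP/dt = 0 with P > 0 fixes N* = (predator death rate)/(NP coefficient) — independent of the other coefficients.
With the change, N* = 0.742/0.000483 = 1540; it rises from 769.

N* ≈ 1540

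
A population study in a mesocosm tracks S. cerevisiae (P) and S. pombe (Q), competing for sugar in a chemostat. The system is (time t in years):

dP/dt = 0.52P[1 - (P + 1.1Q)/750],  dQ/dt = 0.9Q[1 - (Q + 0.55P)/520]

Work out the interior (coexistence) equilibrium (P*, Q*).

P* ≈ 451, Q* ≈ 272

Setting both brackets to zero gives the nullclines P + 1.1Q = 750 and 0.55P + Q = 520.
Substituting Q = 520 - 0.55P into the first: P(1 - 1.1·0.55) = 750 - 1.1·520.
So P* = 178/0.395 = 451, and then Q* = 520 - 0.55·451 = 272.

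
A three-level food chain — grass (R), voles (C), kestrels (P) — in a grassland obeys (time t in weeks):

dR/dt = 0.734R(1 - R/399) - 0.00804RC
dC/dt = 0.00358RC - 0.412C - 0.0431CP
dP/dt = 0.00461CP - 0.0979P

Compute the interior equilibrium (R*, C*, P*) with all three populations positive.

R* ≈ 306, C* ≈ 21.2, P* ≈ 15.9

From dP/dt = 0: 0.00461C* = 0.0979, so C* = 21.2.
From dR/dt = 0: 0.734(1 - R*/399) = 0.00804·21.2, giving R* = 399·(1 - 0.233) = 306.
From dC/dt = 0: 0.00358·306 - 0.412 = 0.0431P*, so P* = 0.684/0.0431 = 15.9.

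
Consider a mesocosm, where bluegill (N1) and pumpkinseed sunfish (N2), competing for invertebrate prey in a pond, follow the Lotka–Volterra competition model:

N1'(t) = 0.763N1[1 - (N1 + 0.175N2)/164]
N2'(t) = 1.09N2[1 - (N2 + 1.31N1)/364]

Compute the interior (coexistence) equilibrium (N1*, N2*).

N1* ≈ 130, N2* ≈ 194

Setting both brackets to zero gives the nullclines N1 + 0.175N2 = 164 and 1.31N1 + N2 = 364.
Substituting N2 = 364 - 1.31N1 into the first: N1(1 - 0.175·1.31) = 164 - 0.175·364.
So N1* = 100/0.771 = 130, and then N2* = 364 - 1.31·130 = 194.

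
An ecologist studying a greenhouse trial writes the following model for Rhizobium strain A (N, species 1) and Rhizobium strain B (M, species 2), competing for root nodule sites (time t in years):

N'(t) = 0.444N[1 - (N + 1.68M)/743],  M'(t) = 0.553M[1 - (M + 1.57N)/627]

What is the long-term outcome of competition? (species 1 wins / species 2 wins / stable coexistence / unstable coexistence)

Compare the nullcline intercepts: K1/α12 = 743/1.68 = 442 < K2 = 627; K2/α21 = 627/1.57 = 399 < K1 = 743.
Since both are reversed, neither can invade when rare; the interior point is a saddle.

unstable coexistence (outcome depends on initial conditions)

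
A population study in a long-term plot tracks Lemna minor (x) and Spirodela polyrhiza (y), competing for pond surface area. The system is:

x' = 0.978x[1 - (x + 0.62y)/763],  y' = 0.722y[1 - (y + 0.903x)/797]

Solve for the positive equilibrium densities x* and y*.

Setting both brackets to zero gives the nullclines x + 0.62y = 763 and 0.903x + y = 797.
Substituting y = 797 - 0.903x into the first: x(1 - 0.62·0.903) = 763 - 0.62·797.
So x* = 269/0.44 = 611, and then y* = 797 - 0.903·611 = 245.

x* ≈ 611, y* ≈ 245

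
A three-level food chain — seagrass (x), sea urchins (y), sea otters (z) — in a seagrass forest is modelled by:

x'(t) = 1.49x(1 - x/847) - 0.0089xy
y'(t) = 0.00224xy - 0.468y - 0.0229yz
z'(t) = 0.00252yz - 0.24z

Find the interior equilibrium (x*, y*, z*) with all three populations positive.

From dz/dt = 0: 0.00252y* = 0.24, so y* = 95.2.
From dx/dt = 0: 1.49(1 - x*/847) = 0.0089·95.2, giving x* = 847·(1 - 0.569) = 365.
From dy/dt = 0: 0.00224·365 - 0.468 = 0.0229z*, so z* = 0.35/0.0229 = 15.3.

x* ≈ 365, y* ≈ 95.2, z* ≈ 15.3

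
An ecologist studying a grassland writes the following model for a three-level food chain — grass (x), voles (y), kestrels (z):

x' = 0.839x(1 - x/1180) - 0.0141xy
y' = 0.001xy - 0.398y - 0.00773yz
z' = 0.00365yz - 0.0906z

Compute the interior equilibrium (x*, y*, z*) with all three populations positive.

x* ≈ 688, y* ≈ 24.8, z* ≈ 37.5

From dz/dt = 0: 0.00365y* = 0.0906, so y* = 24.8.
From dx/dt = 0: 0.839(1 - x*/1180) = 0.0141·24.8, giving x* = 1180·(1 - 0.417) = 688.
From dy/dt = 0: 0.001·688 - 0.398 = 0.00773z*, so z* = 0.29/0.00773 = 37.5.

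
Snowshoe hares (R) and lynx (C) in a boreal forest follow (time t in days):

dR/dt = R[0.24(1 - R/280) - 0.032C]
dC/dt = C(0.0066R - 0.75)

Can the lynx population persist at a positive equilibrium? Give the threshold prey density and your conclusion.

Threshold R = 114; K > 114, so yes, the predator persists.

The predator equation gives dC/dt > 0 only when R > 0.75/0.0066 = 114.
Without the predator, R → K = 280. Since 280 > 114, the predator can invade and persist.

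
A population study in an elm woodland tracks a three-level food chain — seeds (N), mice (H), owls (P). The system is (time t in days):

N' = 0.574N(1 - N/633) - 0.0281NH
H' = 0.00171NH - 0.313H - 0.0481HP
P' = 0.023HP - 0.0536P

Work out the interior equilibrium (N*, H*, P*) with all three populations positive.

N* ≈ 561, H* ≈ 2.33, P* ≈ 13.4

From dP/dt = 0: 0.023H* = 0.0536, so H* = 2.33.
From dN/dt = 0: 0.574(1 - N*/633) = 0.0281·2.33, giving N* = 633·(1 - 0.114) = 561.
From dH/dt = 0: 0.00171·561 - 0.313 = 0.0481P*, so P* = 0.646/0.0481 = 13.4.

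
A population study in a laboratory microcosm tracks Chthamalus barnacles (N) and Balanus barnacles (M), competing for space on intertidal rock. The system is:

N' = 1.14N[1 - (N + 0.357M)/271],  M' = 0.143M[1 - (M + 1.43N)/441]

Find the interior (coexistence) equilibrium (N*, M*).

Setting both brackets to zero gives the nullclines N + 0.357M = 271 and 1.43N + M = 441.
Substituting M = 441 - 1.43N into the first: N(1 - 0.357·1.43) = 271 - 0.357·441.
So N* = 114/0.489 = 232, and then M* = 441 - 1.43·232 = 109.

N* ≈ 232, M* ≈ 109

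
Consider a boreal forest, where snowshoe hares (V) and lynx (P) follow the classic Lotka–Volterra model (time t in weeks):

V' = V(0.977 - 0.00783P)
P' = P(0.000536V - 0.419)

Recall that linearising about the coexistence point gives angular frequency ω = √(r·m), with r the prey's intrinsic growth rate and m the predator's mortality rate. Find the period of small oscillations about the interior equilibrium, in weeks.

T ≈ 9.82 weeks

Here r = 0.977 and m = 0.419, so r·m = 0.409.
ω = √0.409 = 0.64 per week, hence T = 2π/ω ≈ 9.82 weeks.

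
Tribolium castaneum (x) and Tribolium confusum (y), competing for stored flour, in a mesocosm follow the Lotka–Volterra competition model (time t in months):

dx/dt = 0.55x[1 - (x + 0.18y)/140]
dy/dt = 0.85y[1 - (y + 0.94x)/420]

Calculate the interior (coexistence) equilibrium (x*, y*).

Setting both brackets to zero gives the nullclines x + 0.18y = 140 and 0.94x + y = 420.
Substituting y = 420 - 0.94x into the first: x(1 - 0.18·0.94) = 140 - 0.18·420.
So x* = 64.4/0.831 = 77.5, and then y* = 420 - 0.94·77.5 = 347.

x* ≈ 77.5, y* ≈ 347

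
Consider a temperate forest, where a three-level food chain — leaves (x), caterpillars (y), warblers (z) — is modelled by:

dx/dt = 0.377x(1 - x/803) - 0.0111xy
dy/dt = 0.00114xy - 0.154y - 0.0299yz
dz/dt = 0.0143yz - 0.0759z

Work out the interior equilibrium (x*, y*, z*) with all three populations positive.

x* ≈ 678, y* ≈ 5.31, z* ≈ 20.7

From dz/dt = 0: 0.0143y* = 0.0759, so y* = 5.31.
From dx/dt = 0: 0.377(1 - x*/803) = 0.0111·5.31, giving x* = 803·(1 - 0.156) = 678.
From dy/dt = 0: 0.00114·678 - 0.154 = 0.0299z*, so z* = 0.618/0.0299 = 20.7.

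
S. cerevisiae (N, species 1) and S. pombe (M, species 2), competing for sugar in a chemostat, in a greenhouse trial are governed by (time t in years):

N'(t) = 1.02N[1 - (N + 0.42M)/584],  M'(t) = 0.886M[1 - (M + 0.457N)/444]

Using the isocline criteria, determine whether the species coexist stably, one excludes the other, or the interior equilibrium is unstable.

stable coexistence

Compare the nullcline intercepts: K1/α12 = 584/0.42 = 1390 > K2 = 444; K2/α21 = 444/0.457 = 972 > K1 = 584.
Since both inequalities hold, each species can invade when rare, so the interior equilibrium is stable.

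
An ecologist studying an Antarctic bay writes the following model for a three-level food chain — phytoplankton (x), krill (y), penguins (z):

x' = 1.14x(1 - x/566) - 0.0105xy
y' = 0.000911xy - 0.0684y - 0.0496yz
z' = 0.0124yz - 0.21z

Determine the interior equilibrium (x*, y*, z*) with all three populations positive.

x* ≈ 478, y* ≈ 16.9, z* ≈ 7.4

From dz/dt = 0: 0.0124y* = 0.21, so y* = 16.9.
From dx/dt = 0: 1.14(1 - x*/566) = 0.0105·16.9, giving x* = 566·(1 - 0.156) = 478.
From dy/dt = 0: 0.000911·478 - 0.0684 = 0.0496z*, so z* = 0.367/0.0496 = 7.4.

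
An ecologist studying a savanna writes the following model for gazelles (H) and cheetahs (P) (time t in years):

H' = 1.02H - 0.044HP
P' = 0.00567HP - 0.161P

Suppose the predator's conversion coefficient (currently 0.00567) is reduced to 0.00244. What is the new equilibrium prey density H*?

H* ≈ 66

At the interior fixed point, setting dP/dt = 0 with P > 0 fixes H* = (predator death rate)/(HP coefficient) — independent of the other coefficients.
With the change, H* = 0.161/0.00244 = 66; it rises from 28.4.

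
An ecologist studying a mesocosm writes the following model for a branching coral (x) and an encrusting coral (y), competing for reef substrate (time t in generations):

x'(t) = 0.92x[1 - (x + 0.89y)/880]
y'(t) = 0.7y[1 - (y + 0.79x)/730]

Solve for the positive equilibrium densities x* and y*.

Setting both brackets to zero gives the nullclines x + 0.89y = 880 and 0.79x + y = 730.
Substituting y = 730 - 0.79x into the first: x(1 - 0.89·0.79) = 880 - 0.89·730.
So x* = 230/0.297 = 776, and then y* = 730 - 0.79·776 = 117.

x* ≈ 776, y* ≈ 117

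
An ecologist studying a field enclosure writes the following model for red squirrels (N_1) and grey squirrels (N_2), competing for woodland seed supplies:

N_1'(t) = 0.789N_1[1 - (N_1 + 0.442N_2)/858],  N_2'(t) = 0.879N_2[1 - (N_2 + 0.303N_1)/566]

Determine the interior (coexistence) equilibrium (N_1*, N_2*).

N_1* ≈ 702, N_2* ≈ 353

Setting both brackets to zero gives the nullclines N_1 + 0.442N_2 = 858 and 0.303N_1 + N_2 = 566.
Substituting N_2 = 566 - 0.303N_1 into the first: N_1(1 - 0.442·0.303) = 858 - 0.442·566.
So N_1* = 608/0.866 = 702, and then N_2* = 566 - 0.303·702 = 353.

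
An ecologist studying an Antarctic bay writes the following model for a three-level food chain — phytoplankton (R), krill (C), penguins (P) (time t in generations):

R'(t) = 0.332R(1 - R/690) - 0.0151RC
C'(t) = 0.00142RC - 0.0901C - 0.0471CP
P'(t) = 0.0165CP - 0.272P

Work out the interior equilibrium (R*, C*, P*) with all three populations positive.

R* ≈ 173, C* ≈ 16.5, P* ≈ 3.29

From dP/dt = 0: 0.0165C* = 0.272, so C* = 16.5.
From dR/dt = 0: 0.332(1 - R*/690) = 0.0151·16.5, giving R* = 690·(1 - 0.75) = 173.
From dC/dt = 0: 0.00142·173 - 0.0901 = 0.0471P*, so P* = 0.155/0.0471 = 3.29.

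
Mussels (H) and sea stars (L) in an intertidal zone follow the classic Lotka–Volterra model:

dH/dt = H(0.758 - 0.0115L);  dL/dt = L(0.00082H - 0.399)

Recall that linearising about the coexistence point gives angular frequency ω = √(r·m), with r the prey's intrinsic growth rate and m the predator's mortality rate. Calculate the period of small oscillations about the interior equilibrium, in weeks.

Here r = 0.758 and m = 0.399, so r·m = 0.302.
ω = √0.302 = 0.55 per week, hence T = 2π/ω ≈ 11.4 weeks.

T ≈ 11.4 weeks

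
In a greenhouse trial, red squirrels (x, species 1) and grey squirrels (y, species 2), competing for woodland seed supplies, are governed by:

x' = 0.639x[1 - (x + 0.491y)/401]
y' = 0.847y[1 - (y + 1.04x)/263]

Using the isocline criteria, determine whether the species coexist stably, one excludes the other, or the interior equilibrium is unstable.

species 1 excludes species 2

Compare the nullcline intercepts: K1/α12 = 401/0.491 = 817 > K2 = 263; K2/α21 = 263/1.04 = 253 < K1 = 401.
Since the inequalities point opposite ways, species 1 can invade but species 2 cannot.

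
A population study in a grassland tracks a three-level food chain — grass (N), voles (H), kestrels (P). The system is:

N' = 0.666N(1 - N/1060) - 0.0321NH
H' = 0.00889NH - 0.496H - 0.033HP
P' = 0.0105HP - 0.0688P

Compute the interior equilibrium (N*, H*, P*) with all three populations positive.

From dP/dt = 0: 0.0105H* = 0.0688, so H* = 6.55.
From dN/dt = 0: 0.666(1 - N*/1060) = 0.0321·6.55, giving N* = 1060·(1 - 0.316) = 725.
From dH/dt = 0: 0.00889·725 - 0.496 = 0.033P*, so P* = 5.95/0.033 = 180.

N* ≈ 725, H* ≈ 6.55, P* ≈ 180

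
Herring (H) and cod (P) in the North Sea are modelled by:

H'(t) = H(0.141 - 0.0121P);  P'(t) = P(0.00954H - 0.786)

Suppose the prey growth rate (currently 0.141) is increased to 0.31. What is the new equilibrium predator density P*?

At the interior fixed point, setting dH/dt = 0 with H > 0 fixes P* = (prey growth rate)/(HP coefficient) — independent of the other coefficients.
With the change, P* = 0.31/0.0121 = 25.6; it rises from 11.7.

P* ≈ 25.6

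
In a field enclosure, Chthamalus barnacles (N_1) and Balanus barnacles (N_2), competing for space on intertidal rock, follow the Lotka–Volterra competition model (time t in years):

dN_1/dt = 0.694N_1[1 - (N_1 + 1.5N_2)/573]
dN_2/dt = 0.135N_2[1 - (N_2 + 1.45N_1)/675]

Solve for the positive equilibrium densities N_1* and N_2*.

N_1* ≈ 374, N_2* ≈ 133

Setting both brackets to zero gives the nullclines N_1 + 1.5N_2 = 573 and 1.45N_1 + N_2 = 675.
Substituting N_2 = 675 - 1.45N_1 into the first: N_1(1 - 1.5·1.45) = 573 - 1.5·675.
So N_1* = -440/-1.17 = 374, and then N_2* = 675 - 1.45·374 = 133.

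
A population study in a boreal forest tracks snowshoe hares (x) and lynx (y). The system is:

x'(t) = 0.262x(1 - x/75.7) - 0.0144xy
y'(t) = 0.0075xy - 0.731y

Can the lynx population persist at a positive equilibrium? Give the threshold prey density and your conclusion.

The predator equation gives dy/dt > 0 only when x > 0.731/0.0075 = 97.5.
Without the predator, x → K = 75.7. Since 75.7 < 97.5, the predator cannot invade.

Threshold x = 97.5; K < 97.5, so no, the predator goes extinct.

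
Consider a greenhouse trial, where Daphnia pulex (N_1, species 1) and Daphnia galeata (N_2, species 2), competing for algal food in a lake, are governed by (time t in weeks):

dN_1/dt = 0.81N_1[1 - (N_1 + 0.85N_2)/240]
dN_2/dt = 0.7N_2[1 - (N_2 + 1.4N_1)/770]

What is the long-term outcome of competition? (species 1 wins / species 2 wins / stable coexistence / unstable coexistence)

species 2 excludes species 1

Compare the nullcline intercepts: K1/α12 = 240/0.85 = 282 < K2 = 770; K2/α21 = 770/1.4 = 550 > K1 = 240.
Since the inequalities point opposite ways, species 2 can invade but species 1 cannot.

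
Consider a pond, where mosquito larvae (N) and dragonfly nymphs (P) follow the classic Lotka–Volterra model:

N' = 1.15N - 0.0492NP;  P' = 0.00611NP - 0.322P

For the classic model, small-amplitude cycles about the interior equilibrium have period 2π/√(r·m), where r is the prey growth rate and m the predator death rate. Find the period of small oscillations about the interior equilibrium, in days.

T ≈ 10.3 days

Here r = 1.15 and m = 0.322, so r·m = 0.37.
ω = √0.37 = 0.609 per day, hence T = 2π/ω ≈ 10.3 days.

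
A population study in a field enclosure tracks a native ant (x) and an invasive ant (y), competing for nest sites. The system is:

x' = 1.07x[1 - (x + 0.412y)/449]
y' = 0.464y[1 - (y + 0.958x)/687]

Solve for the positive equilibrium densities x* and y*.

x* ≈ 274, y* ≈ 424

Setting both brackets to zero gives the nullclines x + 0.412y = 449 and 0.958x + y = 687.
Substituting y = 687 - 0.958x into the first: x(1 - 0.412·0.958) = 449 - 0.412·687.
So x* = 166/0.605 = 274, and then y* = 687 - 0.958·274 = 424.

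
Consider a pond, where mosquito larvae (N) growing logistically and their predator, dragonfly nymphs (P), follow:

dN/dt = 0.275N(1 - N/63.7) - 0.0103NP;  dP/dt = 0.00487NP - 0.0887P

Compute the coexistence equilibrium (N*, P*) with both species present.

N* ≈ 18.2, P* ≈ 19.1

From dP/dt = 0 with P > 0: 0.00487N* = 0.0887, so N* = 18.2.
Substitute into dN/dt = 0: 0.275(1 - 18.2/63.7) = 0.0103P*.
The bracket is 0.714, giving P* = 0.196/0.0103 = 19.1.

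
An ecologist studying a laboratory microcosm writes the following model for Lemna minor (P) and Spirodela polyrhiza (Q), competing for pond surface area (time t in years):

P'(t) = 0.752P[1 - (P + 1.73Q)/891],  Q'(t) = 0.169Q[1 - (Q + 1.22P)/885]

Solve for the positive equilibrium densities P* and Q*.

Setting both brackets to zero gives the nullclines P + 1.73Q = 891 and 1.22P + Q = 885.
Substituting Q = 885 - 1.22P into the first: P(1 - 1.73·1.22) = 891 - 1.73·885.
So P* = -640/-1.11 = 576, and then Q* = 885 - 1.22·576 = 182.

P* ≈ 576, Q* ≈ 182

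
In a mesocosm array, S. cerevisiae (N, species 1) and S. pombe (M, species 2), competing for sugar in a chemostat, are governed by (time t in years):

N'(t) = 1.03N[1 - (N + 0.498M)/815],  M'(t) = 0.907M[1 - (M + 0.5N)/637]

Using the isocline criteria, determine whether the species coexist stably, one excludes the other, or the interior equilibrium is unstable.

Compare the nullcline intercepts: K1/α12 = 815/0.498 = 1640 > K2 = 637; K2/α21 = 637/0.5 = 1270 > K1 = 815.
Since both inequalities hold, each species can invade when rare, so the interior equilibrium is stable.

stable coexistence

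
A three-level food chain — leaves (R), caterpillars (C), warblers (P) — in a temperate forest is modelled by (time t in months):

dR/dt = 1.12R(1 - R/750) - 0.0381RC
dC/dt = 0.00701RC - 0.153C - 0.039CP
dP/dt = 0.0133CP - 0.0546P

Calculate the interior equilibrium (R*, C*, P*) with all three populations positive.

R* ≈ 645, C* ≈ 4.11, P* ≈ 112

From dP/dt = 0: 0.0133C* = 0.0546, so C* = 4.11.
From dR/dt = 0: 1.12(1 - R*/750) = 0.0381·4.11, giving R* = 750·(1 - 0.14) = 645.
From dC/dt = 0: 0.00701·645 - 0.153 = 0.039P*, so P* = 4.37/0.039 = 112.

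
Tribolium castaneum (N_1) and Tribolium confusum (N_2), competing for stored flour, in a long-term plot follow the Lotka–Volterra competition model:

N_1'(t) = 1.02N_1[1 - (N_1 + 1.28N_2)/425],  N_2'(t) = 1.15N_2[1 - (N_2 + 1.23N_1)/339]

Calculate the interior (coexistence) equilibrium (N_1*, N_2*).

Setting both brackets to zero gives the nullclines N_1 + 1.28N_2 = 425 and 1.23N_1 + N_2 = 339.
Substituting N_2 = 339 - 1.23N_1 into the first: N_1(1 - 1.28·1.23) = 425 - 1.28·339.
So N_1* = -8.92/-0.574 = 15.5, and then N_2* = 339 - 1.23·15.5 = 320.

N_1* ≈ 15.5, N_2* ≈ 320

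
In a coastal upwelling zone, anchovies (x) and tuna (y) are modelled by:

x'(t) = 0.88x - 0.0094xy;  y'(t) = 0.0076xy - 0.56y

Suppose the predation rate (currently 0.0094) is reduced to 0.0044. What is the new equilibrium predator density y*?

y* ≈ 200

At the interior fixed point, setting dx/dt = 0 with x > 0 fixes y* = (prey growth rate)/(xy coefficient) — independent of the other coefficients.
With the change, y* = 0.88/0.0044 = 200; it rises from 93.6.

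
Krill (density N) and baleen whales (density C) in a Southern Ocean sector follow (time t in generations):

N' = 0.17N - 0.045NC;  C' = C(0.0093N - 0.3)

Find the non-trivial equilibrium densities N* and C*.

Set dC/dt = 0 with C > 0: 0.0093N - 0.3 = 0, so N* = 0.3/0.0093 = 32.3.
Set dN/dt = 0 with N > 0: 0.17 - 0.045C = 0, so C* = 0.17/0.045 = 3.78.

N* ≈ 32.3, C* ≈ 3.78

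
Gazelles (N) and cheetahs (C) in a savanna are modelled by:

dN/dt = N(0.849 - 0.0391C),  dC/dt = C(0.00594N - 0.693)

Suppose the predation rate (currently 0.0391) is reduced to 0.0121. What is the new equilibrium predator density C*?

C* ≈ 70.2

At the interior fixed point, setting dN/dt = 0 with N > 0 fixes C* = (prey growth rate)/(NC coefficient) — independent of the other coefficients.
With the change, C* = 0.849/0.0121 = 70.2; it rises from 21.7.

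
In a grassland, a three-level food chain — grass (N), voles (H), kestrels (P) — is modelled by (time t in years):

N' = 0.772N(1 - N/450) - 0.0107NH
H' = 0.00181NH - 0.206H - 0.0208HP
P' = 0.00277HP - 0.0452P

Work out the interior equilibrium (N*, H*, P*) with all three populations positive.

From dP/dt = 0: 0.00277H* = 0.0452, so H* = 16.3.
From dN/dt = 0: 0.772(1 - N*/450) = 0.0107·16.3, giving N* = 450·(1 - 0.226) = 348.
From dH/dt = 0: 0.00181·348 - 0.206 = 0.0208P*, so P* = 0.424/0.0208 = 20.4.

N* ≈ 348, H* ≈ 16.3, P* ≈ 20.4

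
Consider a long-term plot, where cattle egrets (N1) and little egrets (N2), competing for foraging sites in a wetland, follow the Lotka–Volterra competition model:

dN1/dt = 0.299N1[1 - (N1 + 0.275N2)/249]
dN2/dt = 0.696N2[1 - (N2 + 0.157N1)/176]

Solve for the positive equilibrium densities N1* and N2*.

Setting both brackets to zero gives the nullclines N1 + 0.275N2 = 249 and 0.157N1 + N2 = 176.
Substituting N2 = 176 - 0.157N1 into the first: N1(1 - 0.275·0.157) = 249 - 0.275·176.
So N1* = 201/0.957 = 210, and then N2* = 176 - 0.157·210 = 143.

N1* ≈ 210, N2* ≈ 143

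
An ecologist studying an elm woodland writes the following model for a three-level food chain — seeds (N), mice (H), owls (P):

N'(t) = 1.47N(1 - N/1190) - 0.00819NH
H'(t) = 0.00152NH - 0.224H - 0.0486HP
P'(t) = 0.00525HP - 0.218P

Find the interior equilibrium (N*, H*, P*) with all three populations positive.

N* ≈ 915, H* ≈ 41.5, P* ≈ 24

From dP/dt = 0: 0.00525H* = 0.218, so H* = 41.5.
From dN/dt = 0: 1.47(1 - N*/1190) = 0.00819·41.5, giving N* = 1190·(1 - 0.231) = 915.
From dH/dt = 0: 0.00152·915 - 0.224 = 0.0486P*, so P* = 1.17/0.0486 = 24.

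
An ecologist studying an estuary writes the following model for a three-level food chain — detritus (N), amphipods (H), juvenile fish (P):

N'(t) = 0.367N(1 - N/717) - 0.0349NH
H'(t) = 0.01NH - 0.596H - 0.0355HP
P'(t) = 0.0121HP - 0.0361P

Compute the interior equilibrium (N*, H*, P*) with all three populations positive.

N* ≈ 514, H* ≈ 2.98, P* ≈ 128

From dP/dt = 0: 0.0121H* = 0.0361, so H* = 2.98.
From dN/dt = 0: 0.367(1 - N*/717) = 0.0349·2.98, giving N* = 717·(1 - 0.284) = 514.
From dH/dt = 0: 0.01·514 - 0.596 = 0.0355P*, so P* = 4.54/0.0355 = 128.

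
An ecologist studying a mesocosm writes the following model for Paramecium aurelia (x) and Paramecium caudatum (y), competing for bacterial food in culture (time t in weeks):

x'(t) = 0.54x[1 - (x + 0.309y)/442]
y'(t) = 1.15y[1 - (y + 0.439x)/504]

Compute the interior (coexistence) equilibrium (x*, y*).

Setting both brackets to zero gives the nullclines x + 0.309y = 442 and 0.439x + y = 504.
Substituting y = 504 - 0.439x into the first: x(1 - 0.309·0.439) = 442 - 0.309·504.
So x* = 286/0.864 = 331, and then y* = 504 - 0.439·331 = 359.

x* ≈ 331, y* ≈ 359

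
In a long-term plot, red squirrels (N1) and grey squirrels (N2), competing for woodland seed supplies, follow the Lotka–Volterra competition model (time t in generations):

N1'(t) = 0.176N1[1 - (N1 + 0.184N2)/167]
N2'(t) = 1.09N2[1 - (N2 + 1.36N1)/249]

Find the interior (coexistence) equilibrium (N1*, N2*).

Setting both brackets to zero gives the nullclines N1 + 0.184N2 = 167 and 1.36N1 + N2 = 249.
Substituting N2 = 249 - 1.36N1 into the first: N1(1 - 0.184·1.36) = 167 - 0.184·249.
So N1* = 121/0.75 = 162, and then N2* = 249 - 1.36·162 = 29.2.

N1* ≈ 162, N2* ≈ 29.2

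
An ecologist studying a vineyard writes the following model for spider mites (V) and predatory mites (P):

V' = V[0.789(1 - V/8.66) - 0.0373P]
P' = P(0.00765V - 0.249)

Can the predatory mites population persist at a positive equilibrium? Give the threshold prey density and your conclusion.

Threshold V = 32.5; K < 32.5, so no, the predator goes extinct.

The predator equation gives dP/dt > 0 only when V > 0.249/0.00765 = 32.5.
Without the predator, V → K = 8.66. Since 8.66 < 32.5, the predator cannot invade.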